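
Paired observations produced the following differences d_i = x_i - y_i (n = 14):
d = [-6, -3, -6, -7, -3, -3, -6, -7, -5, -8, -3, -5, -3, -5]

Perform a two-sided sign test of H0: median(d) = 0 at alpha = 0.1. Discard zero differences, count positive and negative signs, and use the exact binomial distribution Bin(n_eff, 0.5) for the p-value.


Step 1: Discard zero differences. Original n = 14; n_eff = number of nonzero differences = 14.
Nonzero differences (with sign): -6, -3, -6, -7, -3, -3, -6, -7, -5, -8, -3, -5, -3, -5
Step 2: Count signs: positive = 0, negative = 14.
Step 3: Under H0: P(positive) = 0.5, so the number of positives S ~ Bin(14, 0.5).
Step 4: Two-sided exact p-value = sum of Bin(14,0.5) probabilities at or below the observed probability = 0.000122.
Step 5: alpha = 0.1. reject H0.

n_eff = 14, pos = 0, neg = 14, p = 0.000122, reject H0.


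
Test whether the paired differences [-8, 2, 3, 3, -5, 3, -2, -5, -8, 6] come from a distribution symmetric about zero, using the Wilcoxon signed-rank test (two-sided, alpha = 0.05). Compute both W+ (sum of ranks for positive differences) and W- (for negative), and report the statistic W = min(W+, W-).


Step 1: Drop any zero differences (none here) and take |d_i|.
|d| = [8, 2, 3, 3, 5, 3, 2, 5, 8, 6]
Step 2: Midrank |d_i| (ties get averaged ranks).
ranks: |8|->9.5, |2|->1.5, |3|->4, |3|->4, |5|->6.5, |3|->4, |2|->1.5, |5|->6.5, |8|->9.5, |6|->8
Step 3: Attach original signs; sum ranks with positive sign and with negative sign.
W+ = 1.5 + 4 + 4 + 4 + 8 = 21.5
W- = 9.5 + 6.5 + 1.5 + 6.5 + 9.5 = 33.5
(Check: W+ + W- = 55 should equal n(n+1)/2 = 55.)
Step 4: Test statistic W = min(W+, W-) = 21.5.
Step 5: Ties in |d|, so use the tie-corrected normal approximation.
        E[W] = n(n+1)/4 = 10*11/4 = 27.5.
        Tie groups: |d|=2 (t=2), |d|=3 (t=3), |d|=5 (t=2), |d|=8 (t=2); sum(t^3 - t) = 42.
        Var[W] = n(n+1)(2n+1)/24 - sum(t^3-t)/48 = 2310/24 - 42/48 = 95.375.
        z = (W - E[W]) / sqrt(Var[W]) = (21.5 - 27.5) / 9.7660 = -0.6144.
        Two-sided p = 2*Phi(z) = 0.538967.
Step 6: alpha = 0.05. fail to reject H0.

W+ = 21.5, W- = 33.5, W = min = 21.5, p = 0.538967, fail to reject H0.


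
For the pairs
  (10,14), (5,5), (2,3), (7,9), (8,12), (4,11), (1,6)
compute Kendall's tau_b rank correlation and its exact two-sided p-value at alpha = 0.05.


Step 1: Enumerate the 21 unordered pairs (i,j) with i<j and classify each by sign(x_j-x_i) * sign(y_j-y_i).
  (1,2):dx=-5,dy=-9->C; (1,3):dx=-8,dy=-11->C; (1,4):dx=-3,dy=-5->C; (1,5):dx=-2,dy=-2->C
  (1,6):dx=-6,dy=-3->C; (1,7):dx=-9,dy=-8->C; (2,3):dx=-3,dy=-2->C; (2,4):dx=+2,dy=+4->C
  (2,5):dx=+3,dy=+7->C; (2,6):dx=-1,dy=+6->D; (2,7):dx=-4,dy=+1->D; (3,4):dx=+5,dy=+6->C
  (3,5):dx=+6,dy=+9->C; (3,6):dx=+2,dy=+8->C; (3,7):dx=-1,dy=+3->D; (4,5):dx=+1,dy=+3->C
  (4,6):dx=-3,dy=+2->D; (4,7):dx=-6,dy=-3->C; (5,6):dx=-4,dy=-1->C; (5,7):dx=-7,dy=-6->C
  (6,7):dx=-3,dy=-5->C
Step 2: C = 17, D = 4, total pairs = 21.
Step 3: tau = (C - D)/(n(n-1)/2) = (17 - 4)/21 = 0.619048.
Step 4: Exact two-sided p-value (enumerate n! = 5040 permutations of y under H0): p = 0.069048.
Step 5: alpha = 0.05. fail to reject H0.

tau_b = 0.6190 (C=17, D=4), p = 0.069048, fail to reject H0.


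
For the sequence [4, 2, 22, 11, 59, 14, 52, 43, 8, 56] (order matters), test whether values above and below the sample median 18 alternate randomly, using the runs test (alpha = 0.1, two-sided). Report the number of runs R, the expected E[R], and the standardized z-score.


Step 1: Compute median = 18; label A = above, B = below.
Labels in order: BBABABAABA  (n_A = 5, n_B = 5)
Step 2: Count runs R = 8.
Step 3: Under H0 (random ordering), E[R] = 2*n_A*n_B/(n_A+n_B) + 1 = 2*5*5/10 + 1 = 6.0000.
        Var[R] = 2*n_A*n_B*(2*n_A*n_B - n_A - n_B) / ((n_A+n_B)^2 * (n_A+n_B-1)) = 2000/900 = 2.2222.
        SD[R] = 1.4907.
Step 4: Continuity-corrected z = (R - 0.5 - E[R]) / SD[R] = (8 - 0.5 - 6.0000) / 1.4907 = 1.0062.
Step 5: Two-sided p-value via normal approximation = 2*(1 - Phi(|z|)) = 0.314305.
Step 6: alpha = 0.1. fail to reject H0.

R = 8, z = 1.0062, p = 0.314305, fail to reject H0.


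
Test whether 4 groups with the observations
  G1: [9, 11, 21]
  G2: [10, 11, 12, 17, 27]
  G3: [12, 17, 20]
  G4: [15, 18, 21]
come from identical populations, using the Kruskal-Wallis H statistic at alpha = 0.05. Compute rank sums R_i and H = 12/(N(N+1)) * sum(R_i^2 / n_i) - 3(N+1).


Step 1: Combine all N = 14 observations and assign midranks.
sorted (value, group, rank): (9,G1,1), (10,G2,2), (11,G1,3.5), (11,G2,3.5), (12,G2,5.5), (12,G3,5.5), (15,G4,7), (17,G2,8.5), (17,G3,8.5), (18,G4,10), (20,G3,11), (21,G1,12.5), (21,G4,12.5), (27,G2,14)
Step 2: Sum ranks within each group.
R_1 = 17 (n_1 = 3)
R_2 = 33.5 (n_2 = 5)
R_3 = 25 (n_3 = 3)
R_4 = 29.5 (n_4 = 3)
Step 3: H = 12/(N(N+1)) * sum(R_i^2/n_i) - 3(N+1)
     = 12/(14*15) * (17^2/3 + 33.5^2/5 + 25^2/3 + 29.5^2/3) - 3*15
     = 0.057143 * 819.2 - 45
     = 1.811429.
Step 4: Ties present; correction factor C = 1 - 24/(14^3 - 14) = 0.991209. Corrected H = 1.811429 / 0.991209 = 1.827494.
Step 5: Under H0, H ~ chi^2(3); p-value = 0.608970.
Step 6: alpha = 0.05. fail to reject H0.

H = 1.8275, df = 3, p = 0.608970, fail to reject H0.


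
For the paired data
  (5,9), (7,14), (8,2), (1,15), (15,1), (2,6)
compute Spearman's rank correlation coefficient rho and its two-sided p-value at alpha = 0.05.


Step 1: Rank x and y separately (midranks; no ties here).
rank(x): 5->3, 7->4, 8->5, 1->1, 15->6, 2->2
rank(y): 9->4, 14->5, 2->2, 15->6, 1->1, 6->3
Step 2: d_i = R_x(i) - R_y(i); compute d_i^2.
  (3-4)^2=1, (4-5)^2=1, (5-2)^2=9, (1-6)^2=25, (6-1)^2=25, (2-3)^2=1
sum(d^2) = 62.
Step 3: rho = 1 - 6*62 / (6*(6^2 - 1)) = 1 - 372/210 = -0.771429.
Step 4: Under H0, t = rho * sqrt((n-2)/(1-rho^2)) = -2.4247 ~ t(4).
Step 5: Two-sided p-value from the t-distribution with 4 df = 0.072397.
Step 6: alpha = 0.05. fail to reject H0.

rho = -0.7714, p = 0.072397, fail to reject H0 at alpha = 0.05.


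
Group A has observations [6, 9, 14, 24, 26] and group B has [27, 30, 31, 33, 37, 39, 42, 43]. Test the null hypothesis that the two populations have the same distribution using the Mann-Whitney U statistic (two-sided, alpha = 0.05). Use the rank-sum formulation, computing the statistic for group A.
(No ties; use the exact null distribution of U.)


Step 1: Combine and sort all 13 observations; assign midranks.
sorted (value, group): (6,X), (9,X), (14,X), (24,X), (26,X), (27,Y), (30,Y), (31,Y), (33,Y), (37,Y), (39,Y), (42,Y), (43,Y)
ranks: 6->1, 9->2, 14->3, 24->4, 26->5, 27->6, 30->7, 31->8, 33->9, 37->10, 39->11, 42->12, 43->13
Step 2: Rank sum for X: R1 = 1 + 2 + 3 + 4 + 5 = 15.
Step 3: U_X = R1 - n1(n1+1)/2 = 15 - 5*6/2 = 15 - 15 = 0.
       U_Y = n1*n2 - U_X = 40 - 0 = 40.
Step 4: No ties, so the exact null distribution of U (based on enumerating the C(13,5) = 1287 equally likely rank assignments) gives the two-sided p-value.
Step 5: p-value = 0.001554; compare to alpha = 0.05. reject H0.

U_X = 0, p = 0.001554, reject H0 at alpha = 0.05.


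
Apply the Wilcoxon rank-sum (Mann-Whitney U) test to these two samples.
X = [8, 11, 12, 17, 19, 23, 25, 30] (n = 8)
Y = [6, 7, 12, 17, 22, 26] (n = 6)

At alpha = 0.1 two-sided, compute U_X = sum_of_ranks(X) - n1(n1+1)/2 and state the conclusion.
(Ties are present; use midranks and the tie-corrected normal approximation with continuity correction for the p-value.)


Step 1: Combine and sort all 14 observations; assign midranks.
sorted (value, group): (6,Y), (7,Y), (8,X), (11,X), (12,X), (12,Y), (17,X), (17,Y), (19,X), (22,Y), (23,X), (25,X), (26,Y), (30,X)
ranks: 6->1, 7->2, 8->3, 11->4, 12->5.5, 12->5.5, 17->7.5, 17->7.5, 19->9, 22->10, 23->11, 25->12, 26->13, 30->14
Step 2: Rank sum for X: R1 = 3 + 4 + 5.5 + 7.5 + 9 + 11 + 12 + 14 = 66.
Step 3: U_X = R1 - n1(n1+1)/2 = 66 - 8*9/2 = 66 - 36 = 30.
       U_Y = n1*n2 - U_X = 48 - 30 = 18.
Step 4: Ties are present, so use the tie-corrected normal approximation (with continuity correction) for the p-value.
Step 5: p-value = 0.476705; compare to alpha = 0.1. fail to reject H0.

U_X = 30, p = 0.476705, fail to reject H0 at alpha = 0.1.


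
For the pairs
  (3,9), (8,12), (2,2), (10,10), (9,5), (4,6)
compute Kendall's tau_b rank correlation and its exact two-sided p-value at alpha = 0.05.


Step 1: Enumerate the 15 unordered pairs (i,j) with i<j and classify each by sign(x_j-x_i) * sign(y_j-y_i).
  (1,2):dx=+5,dy=+3->C; (1,3):dx=-1,dy=-7->C; (1,4):dx=+7,dy=+1->C; (1,5):dx=+6,dy=-4->D
  (1,6):dx=+1,dy=-3->D; (2,3):dx=-6,dy=-10->C; (2,4):dx=+2,dy=-2->D; (2,5):dx=+1,dy=-7->D
  (2,6):dx=-4,dy=-6->C; (3,4):dx=+8,dy=+8->C; (3,5):dx=+7,dy=+3->C; (3,6):dx=+2,dy=+4->C
  (4,5):dx=-1,dy=-5->C; (4,6):dx=-6,dy=-4->C; (5,6):dx=-5,dy=+1->D
Step 2: C = 10, D = 5, total pairs = 15.
Step 3: tau = (C - D)/(n(n-1)/2) = (10 - 5)/15 = 0.333333.
Step 4: Exact two-sided p-value (enumerate n! = 720 permutations of y under H0): p = 0.469444.
Step 5: alpha = 0.05. fail to reject H0.

tau_b = 0.3333 (C=10, D=5), p = 0.469444, fail to reject H0.


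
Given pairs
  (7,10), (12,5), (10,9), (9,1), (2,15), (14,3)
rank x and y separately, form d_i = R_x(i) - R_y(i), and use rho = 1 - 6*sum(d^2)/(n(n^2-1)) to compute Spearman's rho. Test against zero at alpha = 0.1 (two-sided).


Step 1: Rank x and y separately (midranks; no ties here).
rank(x): 7->2, 12->5, 10->4, 9->3, 2->1, 14->6
rank(y): 10->5, 5->3, 9->4, 1->1, 15->6, 3->2
Step 2: d_i = R_x(i) - R_y(i); compute d_i^2.
  (2-5)^2=9, (5-3)^2=4, (4-4)^2=0, (3-1)^2=4, (1-6)^2=25, (6-2)^2=16
sum(d^2) = 58.
Step 3: rho = 1 - 6*58 / (6*(6^2 - 1)) = 1 - 348/210 = -0.657143.
Step 4: Under H0, t = rho * sqrt((n-2)/(1-rho^2)) = -1.7436 ~ t(4).
Step 5: Two-sided p-value from the t-distribution with 4 df = 0.156175.
Step 6: alpha = 0.1. fail to reject H0.

rho = -0.6571, p = 0.156175, fail to reject H0 at alpha = 0.1.


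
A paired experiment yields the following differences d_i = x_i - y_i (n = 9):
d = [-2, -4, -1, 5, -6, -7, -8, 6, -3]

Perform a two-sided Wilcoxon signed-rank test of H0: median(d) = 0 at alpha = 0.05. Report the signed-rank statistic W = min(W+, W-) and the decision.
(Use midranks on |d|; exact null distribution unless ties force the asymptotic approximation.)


Step 1: Drop any zero differences (none here) and take |d_i|.
|d| = [2, 4, 1, 5, 6, 7, 8, 6, 3]
Step 2: Midrank |d_i| (ties get averaged ranks).
ranks: |2|->2, |4|->4, |1|->1, |5|->5, |6|->6.5, |7|->8, |8|->9, |6|->6.5, |3|->3
Step 3: Attach original signs; sum ranks with positive sign and with negative sign.
W+ = 5 + 6.5 = 11.5
W- = 2 + 4 + 1 + 6.5 + 8 + 9 + 3 = 33.5
(Check: W+ + W- = 45 should equal n(n+1)/2 = 45.)
Step 4: Test statistic W = min(W+, W-) = 11.5.
Step 5: Ties in |d|, so use the tie-corrected normal approximation.
        E[W] = n(n+1)/4 = 9*10/4 = 22.5.
        Tie groups: |d|=6 (t=2); sum(t^3 - t) = 6.
        Var[W] = n(n+1)(2n+1)/24 - sum(t^3-t)/48 = 1710/24 - 6/48 = 71.125.
        z = (W - E[W]) / sqrt(Var[W]) = (11.5 - 22.5) / 8.4336 = -1.3043.
        Two-sided p = 2*Phi(z) = 0.192127.
Step 6: alpha = 0.05. fail to reject H0.

W+ = 11.5, W- = 33.5, W = min = 11.5, p = 0.192127, fail to reject H0.


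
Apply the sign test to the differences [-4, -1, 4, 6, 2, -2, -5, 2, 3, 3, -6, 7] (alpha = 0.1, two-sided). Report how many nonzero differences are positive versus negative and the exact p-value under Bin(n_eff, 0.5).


Step 1: Discard zero differences. Original n = 12; n_eff = number of nonzero differences = 12.
Nonzero differences (with sign): -4, -1, +4, +6, +2, -2, -5, +2, +3, +3, -6, +7
Step 2: Count signs: positive = 7, negative = 5.
Step 3: Under H0: P(positive) = 0.5, so the number of positives S ~ Bin(12, 0.5).
Step 4: Two-sided exact p-value = sum of Bin(12,0.5) probabilities at or below the observed probability = 0.774414.
Step 5: alpha = 0.1. fail to reject H0.

n_eff = 12, pos = 7, neg = 5, p = 0.774414, fail to reject H0.


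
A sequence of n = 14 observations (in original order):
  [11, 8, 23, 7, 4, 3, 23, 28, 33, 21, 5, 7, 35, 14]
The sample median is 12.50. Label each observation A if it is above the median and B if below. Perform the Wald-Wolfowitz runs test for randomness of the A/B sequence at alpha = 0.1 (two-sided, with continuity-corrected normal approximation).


Step 1: Compute median = 12.50; label A = above, B = below.
Labels in order: BBABBBAAAABBAA  (n_A = 7, n_B = 7)
Step 2: Count runs R = 6.
Step 3: Under H0 (random ordering), E[R] = 2*n_A*n_B/(n_A+n_B) + 1 = 2*7*7/14 + 1 = 8.0000.
        Var[R] = 2*n_A*n_B*(2*n_A*n_B - n_A - n_B) / ((n_A+n_B)^2 * (n_A+n_B-1)) = 8232/2548 = 3.2308.
        SD[R] = 1.7974.
Step 4: Continuity-corrected z = (R + 0.5 - E[R]) / SD[R] = (6 + 0.5 - 8.0000) / 1.7974 = -0.8345.
Step 5: Two-sided p-value via normal approximation = 2*(1 - Phi(|z|)) = 0.403986.
Step 6: alpha = 0.1. fail to reject H0.

R = 6, z = -0.8345, p = 0.403986, fail to reject H0.


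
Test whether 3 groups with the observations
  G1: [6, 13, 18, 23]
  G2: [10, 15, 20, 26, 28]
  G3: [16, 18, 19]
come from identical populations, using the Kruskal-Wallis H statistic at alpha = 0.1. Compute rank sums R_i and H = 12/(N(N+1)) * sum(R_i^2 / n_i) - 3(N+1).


Step 1: Combine all N = 12 observations and assign midranks.
sorted (value, group, rank): (6,G1,1), (10,G2,2), (13,G1,3), (15,G2,4), (16,G3,5), (18,G1,6.5), (18,G3,6.5), (19,G3,8), (20,G2,9), (23,G1,10), (26,G2,11), (28,G2,12)
Step 2: Sum ranks within each group.
R_1 = 20.5 (n_1 = 4)
R_2 = 38 (n_2 = 5)
R_3 = 19.5 (n_3 = 3)
Step 3: H = 12/(N(N+1)) * sum(R_i^2/n_i) - 3(N+1)
     = 12/(12*13) * (20.5^2/4 + 38^2/5 + 19.5^2/3) - 3*13
     = 0.076923 * 520.612 - 39
     = 1.047115.
Step 4: Ties present; correction factor C = 1 - 6/(12^3 - 12) = 0.996503. Corrected H = 1.047115 / 0.996503 = 1.050789.
Step 5: Under H0, H ~ chi^2(2); p-value = 0.591322.
Step 6: alpha = 0.1. fail to reject H0.

H = 1.0508, df = 2, p = 0.591322, fail to reject H0.


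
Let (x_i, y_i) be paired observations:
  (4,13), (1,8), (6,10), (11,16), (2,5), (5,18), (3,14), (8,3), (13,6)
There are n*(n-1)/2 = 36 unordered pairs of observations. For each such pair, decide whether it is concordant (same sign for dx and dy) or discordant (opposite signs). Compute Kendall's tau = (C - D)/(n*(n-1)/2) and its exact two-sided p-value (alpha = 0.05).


Step 1: Enumerate the 36 unordered pairs (i,j) with i<j and classify each by sign(x_j-x_i) * sign(y_j-y_i).
  (1,2):dx=-3,dy=-5->C; (1,3):dx=+2,dy=-3->D; (1,4):dx=+7,dy=+3->C; (1,5):dx=-2,dy=-8->C
  (1,6):dx=+1,dy=+5->C; (1,7):dx=-1,dy=+1->D; (1,8):dx=+4,dy=-10->D; (1,9):dx=+9,dy=-7->D
  (2,3):dx=+5,dy=+2->C; (2,4):dx=+10,dy=+8->C; (2,5):dx=+1,dy=-3->D; (2,6):dx=+4,dy=+10->C
  (2,7):dx=+2,dy=+6->C; (2,8):dx=+7,dy=-5->D; (2,9):dx=+12,dy=-2->D; (3,4):dx=+5,dy=+6->C
  (3,5):dx=-4,dy=-5->C; (3,6):dx=-1,dy=+8->D; (3,7):dx=-3,dy=+4->D; (3,8):dx=+2,dy=-7->D
  (3,9):dx=+7,dy=-4->D; (4,5):dx=-9,dy=-11->C; (4,6):dx=-6,dy=+2->D; (4,7):dx=-8,dy=-2->C
  (4,8):dx=-3,dy=-13->C; (4,9):dx=+2,dy=-10->D; (5,6):dx=+3,dy=+13->C; (5,7):dx=+1,dy=+9->C
  (5,8):dx=+6,dy=-2->D; (5,9):dx=+11,dy=+1->C; (6,7):dx=-2,dy=-4->C; (6,8):dx=+3,dy=-15->D
  (6,9):dx=+8,dy=-12->D; (7,8):dx=+5,dy=-11->D; (7,9):dx=+10,dy=-8->D; (8,9):dx=+5,dy=+3->C
Step 2: C = 18, D = 18, total pairs = 36.
Step 3: tau = (C - D)/(n(n-1)/2) = (18 - 18)/36 = 0.000000.
Step 4: Exact two-sided p-value (enumerate n! = 362880 permutations of y under H0): p = 1.000000.
Step 5: alpha = 0.05. fail to reject H0.

tau_b = 0.0000 (C=18, D=18), p = 1.000000, fail to reject H0.


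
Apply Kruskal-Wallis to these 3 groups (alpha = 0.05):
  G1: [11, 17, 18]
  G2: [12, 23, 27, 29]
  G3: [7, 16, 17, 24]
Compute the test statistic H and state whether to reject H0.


Step 1: Combine all N = 11 observations and assign midranks.
sorted (value, group, rank): (7,G3,1), (11,G1,2), (12,G2,3), (16,G3,4), (17,G1,5.5), (17,G3,5.5), (18,G1,7), (23,G2,8), (24,G3,9), (27,G2,10), (29,G2,11)
Step 2: Sum ranks within each group.
R_1 = 14.5 (n_1 = 3)
R_2 = 32 (n_2 = 4)
R_3 = 19.5 (n_3 = 4)
Step 3: H = 12/(N(N+1)) * sum(R_i^2/n_i) - 3(N+1)
     = 12/(11*12) * (14.5^2/3 + 32^2/4 + 19.5^2/4) - 3*12
     = 0.090909 * 421.146 - 36
     = 2.285985.
Step 4: Ties present; correction factor C = 1 - 6/(11^3 - 11) = 0.995455. Corrected H = 2.285985 / 0.995455 = 2.296423.
Step 5: Under H0, H ~ chi^2(2); p-value = 0.317204.
Step 6: alpha = 0.05. fail to reject H0.

H = 2.2964, df = 2, p = 0.317204, fail to reject H0.


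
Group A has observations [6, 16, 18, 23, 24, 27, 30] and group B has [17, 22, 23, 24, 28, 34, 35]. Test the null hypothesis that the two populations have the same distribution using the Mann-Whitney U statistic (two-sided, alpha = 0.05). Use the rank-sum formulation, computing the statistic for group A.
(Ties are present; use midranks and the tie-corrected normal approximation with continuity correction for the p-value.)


Step 1: Combine and sort all 14 observations; assign midranks.
sorted (value, group): (6,X), (16,X), (17,Y), (18,X), (22,Y), (23,X), (23,Y), (24,X), (24,Y), (27,X), (28,Y), (30,X), (34,Y), (35,Y)
ranks: 6->1, 16->2, 17->3, 18->4, 22->5, 23->6.5, 23->6.5, 24->8.5, 24->8.5, 27->10, 28->11, 30->12, 34->13, 35->14
Step 2: Rank sum for X: R1 = 1 + 2 + 4 + 6.5 + 8.5 + 10 + 12 = 44.
Step 3: U_X = R1 - n1(n1+1)/2 = 44 - 7*8/2 = 44 - 28 = 16.
       U_Y = n1*n2 - U_X = 49 - 16 = 33.
Step 4: Ties are present, so use the tie-corrected normal approximation (with continuity correction) for the p-value.
Step 5: p-value = 0.305620; compare to alpha = 0.05. fail to reject H0.

U_X = 16, p = 0.305620, fail to reject H0 at alpha = 0.05.


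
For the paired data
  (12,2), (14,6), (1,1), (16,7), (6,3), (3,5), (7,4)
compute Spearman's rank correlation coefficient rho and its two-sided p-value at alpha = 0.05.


Step 1: Rank x and y separately (midranks; no ties here).
rank(x): 12->5, 14->6, 1->1, 16->7, 6->3, 3->2, 7->4
rank(y): 2->2, 6->6, 1->1, 7->7, 3->3, 5->5, 4->4
Step 2: d_i = R_x(i) - R_y(i); compute d_i^2.
  (5-2)^2=9, (6-6)^2=0, (1-1)^2=0, (7-7)^2=0, (3-3)^2=0, (2-5)^2=9, (4-4)^2=0
sum(d^2) = 18.
Step 3: rho = 1 - 6*18 / (7*(7^2 - 1)) = 1 - 108/336 = 0.678571.
Step 4: Under H0, t = rho * sqrt((n-2)/(1-rho^2)) = 2.0657 ~ t(5).
Step 5: Two-sided p-value from the t-distribution with 5 df = 0.093750.
Step 6: alpha = 0.05. fail to reject H0.

rho = 0.6786, p = 0.093750, fail to reject H0 at alpha = 0.05.


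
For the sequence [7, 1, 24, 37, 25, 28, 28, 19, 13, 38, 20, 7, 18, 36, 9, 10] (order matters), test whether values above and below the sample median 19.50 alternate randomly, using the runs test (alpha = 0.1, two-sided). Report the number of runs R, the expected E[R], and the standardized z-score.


Step 1: Compute median = 19.50; label A = above, B = below.
Labels in order: BBAAAAABBAABBABB  (n_A = 8, n_B = 8)
Step 2: Count runs R = 7.
Step 3: Under H0 (random ordering), E[R] = 2*n_A*n_B/(n_A+n_B) + 1 = 2*8*8/16 + 1 = 9.0000.
        Var[R] = 2*n_A*n_B*(2*n_A*n_B - n_A - n_B) / ((n_A+n_B)^2 * (n_A+n_B-1)) = 14336/3840 = 3.7333.
        SD[R] = 1.9322.
Step 4: Continuity-corrected z = (R + 0.5 - E[R]) / SD[R] = (7 + 0.5 - 9.0000) / 1.9322 = -0.7763.
Step 5: Two-sided p-value via normal approximation = 2*(1 - Phi(|z|)) = 0.437558.
Step 6: alpha = 0.1. fail to reject H0.

R = 7, z = -0.7763, p = 0.437558, fail to reject H0.


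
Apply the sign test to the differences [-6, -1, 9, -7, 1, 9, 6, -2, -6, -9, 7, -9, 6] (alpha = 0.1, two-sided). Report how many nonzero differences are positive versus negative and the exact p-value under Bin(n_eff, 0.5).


Step 1: Discard zero differences. Original n = 13; n_eff = number of nonzero differences = 13.
Nonzero differences (with sign): -6, -1, +9, -7, +1, +9, +6, -2, -6, -9, +7, -9, +6
Step 2: Count signs: positive = 6, negative = 7.
Step 3: Under H0: P(positive) = 0.5, so the number of positives S ~ Bin(13, 0.5).
Step 4: Two-sided exact p-value = sum of Bin(13,0.5) probabilities at or below the observed probability = 1.000000.
Step 5: alpha = 0.1. fail to reject H0.

n_eff = 13, pos = 6, neg = 7, p = 1.000000, fail to reject H0.


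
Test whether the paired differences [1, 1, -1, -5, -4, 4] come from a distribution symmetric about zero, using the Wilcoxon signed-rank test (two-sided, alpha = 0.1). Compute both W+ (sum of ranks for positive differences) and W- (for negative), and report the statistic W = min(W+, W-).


Step 1: Drop any zero differences (none here) and take |d_i|.
|d| = [1, 1, 1, 5, 4, 4]
Step 2: Midrank |d_i| (ties get averaged ranks).
ranks: |1|->2, |1|->2, |1|->2, |5|->6, |4|->4.5, |4|->4.5
Step 3: Attach original signs; sum ranks with positive sign and with negative sign.
W+ = 2 + 2 + 4.5 = 8.5
W- = 2 + 6 + 4.5 = 12.5
(Check: W+ + W- = 21 should equal n(n+1)/2 = 21.)
Step 4: Test statistic W = min(W+, W-) = 8.5.
Step 5: Ties in |d|, so use the tie-corrected normal approximation.
        E[W] = n(n+1)/4 = 6*7/4 = 10.5.
        Tie groups: |d|=1 (t=3), |d|=4 (t=2); sum(t^3 - t) = 30.
        Var[W] = n(n+1)(2n+1)/24 - sum(t^3-t)/48 = 546/24 - 30/48 = 22.125.
        z = (W - E[W]) / sqrt(Var[W]) = (8.5 - 10.5) / 4.7037 = -0.4252.
        Two-sided p = 2*Phi(z) = 0.670694.
Step 6: alpha = 0.1. fail to reject H0.

W+ = 8.5, W- = 12.5, W = min = 8.5, p = 0.670694, fail to reject H0.


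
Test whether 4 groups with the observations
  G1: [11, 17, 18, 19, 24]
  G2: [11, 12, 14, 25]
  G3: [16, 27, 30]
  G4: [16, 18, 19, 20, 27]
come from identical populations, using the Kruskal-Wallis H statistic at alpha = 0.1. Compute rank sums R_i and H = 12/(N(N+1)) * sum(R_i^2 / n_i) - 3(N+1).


Step 1: Combine all N = 17 observations and assign midranks.
sorted (value, group, rank): (11,G1,1.5), (11,G2,1.5), (12,G2,3), (14,G2,4), (16,G3,5.5), (16,G4,5.5), (17,G1,7), (18,G1,8.5), (18,G4,8.5), (19,G1,10.5), (19,G4,10.5), (20,G4,12), (24,G1,13), (25,G2,14), (27,G3,15.5), (27,G4,15.5), (30,G3,17)
Step 2: Sum ranks within each group.
R_1 = 40.5 (n_1 = 5)
R_2 = 22.5 (n_2 = 4)
R_3 = 38 (n_3 = 3)
R_4 = 52 (n_4 = 5)
Step 3: H = 12/(N(N+1)) * sum(R_i^2/n_i) - 3(N+1)
     = 12/(17*18) * (40.5^2/5 + 22.5^2/4 + 38^2/3 + 52^2/5) - 3*18
     = 0.039216 * 1476.75 - 54
     = 3.911601.
Step 4: Ties present; correction factor C = 1 - 30/(17^3 - 17) = 0.993873. Corrected H = 3.911601 / 0.993873 = 3.935717.
Step 5: Under H0, H ~ chi^2(3); p-value = 0.268490.
Step 6: alpha = 0.1. fail to reject H0.

H = 3.9357, df = 3, p = 0.268490, fail to reject H0.


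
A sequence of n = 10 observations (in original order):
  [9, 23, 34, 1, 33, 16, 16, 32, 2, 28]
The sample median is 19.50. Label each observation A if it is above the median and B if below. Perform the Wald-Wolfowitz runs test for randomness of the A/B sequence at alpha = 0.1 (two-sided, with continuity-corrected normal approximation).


Step 1: Compute median = 19.50; label A = above, B = below.
Labels in order: BAABABBABA  (n_A = 5, n_B = 5)
Step 2: Count runs R = 8.
Step 3: Under H0 (random ordering), E[R] = 2*n_A*n_B/(n_A+n_B) + 1 = 2*5*5/10 + 1 = 6.0000.
        Var[R] = 2*n_A*n_B*(2*n_A*n_B - n_A - n_B) / ((n_A+n_B)^2 * (n_A+n_B-1)) = 2000/900 = 2.2222.
        SD[R] = 1.4907.
Step 4: Continuity-corrected z = (R - 0.5 - E[R]) / SD[R] = (8 - 0.5 - 6.0000) / 1.4907 = 1.0062.
Step 5: Two-sided p-value via normal approximation = 2*(1 - Phi(|z|)) = 0.314305.
Step 6: alpha = 0.1. fail to reject H0.

R = 8, z = 1.0062, p = 0.314305, fail to reject H0.


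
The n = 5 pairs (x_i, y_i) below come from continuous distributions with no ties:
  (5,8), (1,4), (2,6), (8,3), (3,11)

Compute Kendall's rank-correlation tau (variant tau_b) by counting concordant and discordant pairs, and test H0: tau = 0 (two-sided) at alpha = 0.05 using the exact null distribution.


Step 1: Enumerate the 10 unordered pairs (i,j) with i<j and classify each by sign(x_j-x_i) * sign(y_j-y_i).
  (1,2):dx=-4,dy=-4->C; (1,3):dx=-3,dy=-2->C; (1,4):dx=+3,dy=-5->D; (1,5):dx=-2,dy=+3->D
  (2,3):dx=+1,dy=+2->C; (2,4):dx=+7,dy=-1->D; (2,5):dx=+2,dy=+7->C; (3,4):dx=+6,dy=-3->D
  (3,5):dx=+1,dy=+5->C; (4,5):dx=-5,dy=+8->D
Step 2: C = 5, D = 5, total pairs = 10.
Step 3: tau = (C - D)/(n(n-1)/2) = (5 - 5)/10 = 0.000000.
Step 4: Exact two-sided p-value (enumerate n! = 120 permutations of y under H0): p = 1.000000.
Step 5: alpha = 0.05. fail to reject H0.

tau_b = 0.0000 (C=5, D=5), p = 1.000000, fail to reject H0.


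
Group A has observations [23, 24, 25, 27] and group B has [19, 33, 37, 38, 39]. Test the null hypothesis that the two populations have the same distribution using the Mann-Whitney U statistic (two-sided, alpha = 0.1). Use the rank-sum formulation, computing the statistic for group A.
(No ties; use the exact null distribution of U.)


Step 1: Combine and sort all 9 observations; assign midranks.
sorted (value, group): (19,Y), (23,X), (24,X), (25,X), (27,X), (33,Y), (37,Y), (38,Y), (39,Y)
ranks: 19->1, 23->2, 24->3, 25->4, 27->5, 33->6, 37->7, 38->8, 39->9
Step 2: Rank sum for X: R1 = 2 + 3 + 4 + 5 = 14.
Step 3: U_X = R1 - n1(n1+1)/2 = 14 - 4*5/2 = 14 - 10 = 4.
       U_Y = n1*n2 - U_X = 20 - 4 = 16.
Step 4: No ties, so the exact null distribution of U (based on enumerating the C(9,4) = 126 equally likely rank assignments) gives the two-sided p-value.
Step 5: p-value = 0.190476; compare to alpha = 0.1. fail to reject H0.

U_X = 4, p = 0.190476, fail to reject H0 at alpha = 0.1.


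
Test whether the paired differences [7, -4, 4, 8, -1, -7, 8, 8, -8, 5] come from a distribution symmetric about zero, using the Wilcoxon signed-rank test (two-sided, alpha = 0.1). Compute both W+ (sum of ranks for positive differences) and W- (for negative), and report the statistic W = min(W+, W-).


Step 1: Drop any zero differences (none here) and take |d_i|.
|d| = [7, 4, 4, 8, 1, 7, 8, 8, 8, 5]
Step 2: Midrank |d_i| (ties get averaged ranks).
ranks: |7|->5.5, |4|->2.5, |4|->2.5, |8|->8.5, |1|->1, |7|->5.5, |8|->8.5, |8|->8.5, |8|->8.5, |5|->4
Step 3: Attach original signs; sum ranks with positive sign and with negative sign.
W+ = 5.5 + 2.5 + 8.5 + 8.5 + 8.5 + 4 = 37.5
W- = 2.5 + 1 + 5.5 + 8.5 = 17.5
(Check: W+ + W- = 55 should equal n(n+1)/2 = 55.)
Step 4: Test statistic W = min(W+, W-) = 17.5.
Step 5: Ties in |d|, so use the tie-corrected normal approximation.
        E[W] = n(n+1)/4 = 10*11/4 = 27.5.
        Tie groups: |d|=4 (t=2), |d|=7 (t=2), |d|=8 (t=4); sum(t^3 - t) = 72.
        Var[W] = n(n+1)(2n+1)/24 - sum(t^3-t)/48 = 2310/24 - 72/48 = 94.75.
        z = (W - E[W]) / sqrt(Var[W]) = (17.5 - 27.5) / 9.7340 = -1.0273.
        Two-sided p = 2*Phi(z) = 0.304265.
Step 6: alpha = 0.1. fail to reject H0.

W+ = 37.5, W- = 17.5, W = min = 17.5, p = 0.304265, fail to reject H0.


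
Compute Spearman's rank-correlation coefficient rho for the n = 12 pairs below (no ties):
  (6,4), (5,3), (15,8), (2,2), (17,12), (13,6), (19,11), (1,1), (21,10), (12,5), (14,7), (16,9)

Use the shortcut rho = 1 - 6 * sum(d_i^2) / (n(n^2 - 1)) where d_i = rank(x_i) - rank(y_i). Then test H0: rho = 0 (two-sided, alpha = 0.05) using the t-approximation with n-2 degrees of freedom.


Step 1: Rank x and y separately (midranks; no ties here).
rank(x): 6->4, 5->3, 15->8, 2->2, 17->10, 13->6, 19->11, 1->1, 21->12, 12->5, 14->7, 16->9
rank(y): 4->4, 3->3, 8->8, 2->2, 12->12, 6->6, 11->11, 1->1, 10->10, 5->5, 7->7, 9->9
Step 2: d_i = R_x(i) - R_y(i); compute d_i^2.
  (4-4)^2=0, (3-3)^2=0, (8-8)^2=0, (2-2)^2=0, (10-12)^2=4, (6-6)^2=0, (11-11)^2=0, (1-1)^2=0, (12-10)^2=4, (5-5)^2=0, (7-7)^2=0, (9-9)^2=0
sum(d^2) = 8.
Step 3: rho = 1 - 6*8 / (12*(12^2 - 1)) = 1 - 48/1716 = 0.972028.
Step 4: Under H0, t = rho * sqrt((n-2)/(1-rho^2)) = 13.0876 ~ t(10).
Step 5: Two-sided p-value from the t-distribution with 10 df = 0.000000.
Step 6: alpha = 0.05. reject H0.

rho = 0.9720, p = 0.000000, reject H0 at alpha = 0.05.


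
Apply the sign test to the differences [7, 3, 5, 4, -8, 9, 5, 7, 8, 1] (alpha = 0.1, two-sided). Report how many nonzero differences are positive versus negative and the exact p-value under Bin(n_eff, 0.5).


Step 1: Discard zero differences. Original n = 10; n_eff = number of nonzero differences = 10.
Nonzero differences (with sign): +7, +3, +5, +4, -8, +9, +5, +7, +8, +1
Step 2: Count signs: positive = 9, negative = 1.
Step 3: Under H0: P(positive) = 0.5, so the number of positives S ~ Bin(10, 0.5).
Step 4: Two-sided exact p-value = sum of Bin(10,0.5) probabilities at or below the observed probability = 0.021484.
Step 5: alpha = 0.1. reject H0.

n_eff = 10, pos = 9, neg = 1, p = 0.021484, reject H0.


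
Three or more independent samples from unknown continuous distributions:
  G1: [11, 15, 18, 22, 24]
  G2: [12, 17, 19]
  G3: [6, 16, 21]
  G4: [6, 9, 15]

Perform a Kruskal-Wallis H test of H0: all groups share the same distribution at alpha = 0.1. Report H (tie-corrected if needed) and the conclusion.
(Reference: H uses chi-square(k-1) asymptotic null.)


Step 1: Combine all N = 14 observations and assign midranks.
sorted (value, group, rank): (6,G3,1.5), (6,G4,1.5), (9,G4,3), (11,G1,4), (12,G2,5), (15,G1,6.5), (15,G4,6.5), (16,G3,8), (17,G2,9), (18,G1,10), (19,G2,11), (21,G3,12), (22,G1,13), (24,G1,14)
Step 2: Sum ranks within each group.
R_1 = 47.5 (n_1 = 5)
R_2 = 25 (n_2 = 3)
R_3 = 21.5 (n_3 = 3)
R_4 = 11 (n_4 = 3)
Step 3: H = 12/(N(N+1)) * sum(R_i^2/n_i) - 3(N+1)
     = 12/(14*15) * (47.5^2/5 + 25^2/3 + 21.5^2/3 + 11^2/3) - 3*15
     = 0.057143 * 854 - 45
     = 3.800000.
Step 4: Ties present; correction factor C = 1 - 12/(14^3 - 14) = 0.995604. Corrected H = 3.800000 / 0.995604 = 3.816777.
Step 5: Under H0, H ~ chi^2(3); p-value = 0.281941.
Step 6: alpha = 0.1. fail to reject H0.

H = 3.8168, df = 3, p = 0.281941, fail to reject H0.


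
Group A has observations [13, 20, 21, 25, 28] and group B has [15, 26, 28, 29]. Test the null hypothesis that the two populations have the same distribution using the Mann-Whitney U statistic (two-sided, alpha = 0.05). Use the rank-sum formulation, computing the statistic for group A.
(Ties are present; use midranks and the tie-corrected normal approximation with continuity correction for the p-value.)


Step 1: Combine and sort all 9 observations; assign midranks.
sorted (value, group): (13,X), (15,Y), (20,X), (21,X), (25,X), (26,Y), (28,X), (28,Y), (29,Y)
ranks: 13->1, 15->2, 20->3, 21->4, 25->5, 26->6, 28->7.5, 28->7.5, 29->9
Step 2: Rank sum for X: R1 = 1 + 3 + 4 + 5 + 7.5 = 20.5.
Step 3: U_X = R1 - n1(n1+1)/2 = 20.5 - 5*6/2 = 20.5 - 15 = 5.5.
       U_Y = n1*n2 - U_X = 20 - 5.5 = 14.5.
Step 4: Ties are present, so use the tie-corrected normal approximation (with continuity correction) for the p-value.
Step 5: p-value = 0.325163; compare to alpha = 0.05. fail to reject H0.

U_X = 5.5, p = 0.325163, fail to reject H0 at alpha = 0.05.


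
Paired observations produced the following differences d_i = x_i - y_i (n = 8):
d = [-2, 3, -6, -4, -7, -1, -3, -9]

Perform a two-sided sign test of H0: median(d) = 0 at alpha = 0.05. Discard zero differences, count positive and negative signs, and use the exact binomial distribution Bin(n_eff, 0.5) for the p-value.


Step 1: Discard zero differences. Original n = 8; n_eff = number of nonzero differences = 8.
Nonzero differences (with sign): -2, +3, -6, -4, -7, -1, -3, -9
Step 2: Count signs: positive = 1, negative = 7.
Step 3: Under H0: P(positive) = 0.5, so the number of positives S ~ Bin(8, 0.5).
Step 4: Two-sided exact p-value = sum of Bin(8,0.5) probabilities at or below the observed probability = 0.070312.
Step 5: alpha = 0.05. fail to reject H0.

n_eff = 8, pos = 1, neg = 7, p = 0.070312, fail to reject H0.


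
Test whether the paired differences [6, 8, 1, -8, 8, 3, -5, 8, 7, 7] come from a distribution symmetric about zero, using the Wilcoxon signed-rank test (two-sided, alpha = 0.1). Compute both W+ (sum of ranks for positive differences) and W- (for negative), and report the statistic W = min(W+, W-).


Step 1: Drop any zero differences (none here) and take |d_i|.
|d| = [6, 8, 1, 8, 8, 3, 5, 8, 7, 7]
Step 2: Midrank |d_i| (ties get averaged ranks).
ranks: |6|->4, |8|->8.5, |1|->1, |8|->8.5, |8|->8.5, |3|->2, |5|->3, |8|->8.5, |7|->5.5, |7|->5.5
Step 3: Attach original signs; sum ranks with positive sign and with negative sign.
W+ = 4 + 8.5 + 1 + 8.5 + 2 + 8.5 + 5.5 + 5.5 = 43.5
W- = 8.5 + 3 = 11.5
(Check: W+ + W- = 55 should equal n(n+1)/2 = 55.)
Step 4: Test statistic W = min(W+, W-) = 11.5.
Step 5: Ties in |d|, so use the tie-corrected normal approximation.
        E[W] = n(n+1)/4 = 10*11/4 = 27.5.
        Tie groups: |d|=7 (t=2), |d|=8 (t=4); sum(t^3 - t) = 66.
        Var[W] = n(n+1)(2n+1)/24 - sum(t^3-t)/48 = 2310/24 - 66/48 = 94.875.
        z = (W - E[W]) / sqrt(Var[W]) = (11.5 - 27.5) / 9.7404 = -1.6426.
        Two-sided p = 2*Phi(z) = 0.100456.
Step 6: alpha = 0.1. fail to reject H0.

W+ = 43.5, W- = 11.5, W = min = 11.5, p = 0.100456, fail to reject H0.


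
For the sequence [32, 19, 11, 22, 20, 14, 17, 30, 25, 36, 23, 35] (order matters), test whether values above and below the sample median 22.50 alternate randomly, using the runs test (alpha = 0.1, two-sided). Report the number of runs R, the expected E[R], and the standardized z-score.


Step 1: Compute median = 22.50; label A = above, B = below.
Labels in order: ABBBBBBAAAAA  (n_A = 6, n_B = 6)
Step 2: Count runs R = 3.
Step 3: Under H0 (random ordering), E[R] = 2*n_A*n_B/(n_A+n_B) + 1 = 2*6*6/12 + 1 = 7.0000.
        Var[R] = 2*n_A*n_B*(2*n_A*n_B - n_A - n_B) / ((n_A+n_B)^2 * (n_A+n_B-1)) = 4320/1584 = 2.7273.
        SD[R] = 1.6514.
Step 4: Continuity-corrected z = (R + 0.5 - E[R]) / SD[R] = (3 + 0.5 - 7.0000) / 1.6514 = -2.1194.
Step 5: Two-sided p-value via normal approximation = 2*(1 - Phi(|z|)) = 0.034060.
Step 6: alpha = 0.1. reject H0.

R = 3, z = -2.1194, p = 0.034060, reject H0.


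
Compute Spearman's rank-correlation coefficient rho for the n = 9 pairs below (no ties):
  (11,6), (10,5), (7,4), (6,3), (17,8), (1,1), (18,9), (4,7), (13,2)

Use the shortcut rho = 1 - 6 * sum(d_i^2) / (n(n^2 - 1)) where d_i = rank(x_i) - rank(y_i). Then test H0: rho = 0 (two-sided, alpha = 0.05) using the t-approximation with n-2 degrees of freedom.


Step 1: Rank x and y separately (midranks; no ties here).
rank(x): 11->6, 10->5, 7->4, 6->3, 17->8, 1->1, 18->9, 4->2, 13->7
rank(y): 6->6, 5->5, 4->4, 3->3, 8->8, 1->1, 9->9, 7->7, 2->2
Step 2: d_i = R_x(i) - R_y(i); compute d_i^2.
  (6-6)^2=0, (5-5)^2=0, (4-4)^2=0, (3-3)^2=0, (8-8)^2=0, (1-1)^2=0, (9-9)^2=0, (2-7)^2=25, (7-2)^2=25
sum(d^2) = 50.
Step 3: rho = 1 - 6*50 / (9*(9^2 - 1)) = 1 - 300/720 = 0.583333.
Step 4: Under H0, t = rho * sqrt((n-2)/(1-rho^2)) = 1.9001 ~ t(7).
Step 5: Two-sided p-value from the t-distribution with 7 df = 0.099186.
Step 6: alpha = 0.05. fail to reject H0.

rho = 0.5833, p = 0.099186, fail to reject H0 at alpha = 0.05.


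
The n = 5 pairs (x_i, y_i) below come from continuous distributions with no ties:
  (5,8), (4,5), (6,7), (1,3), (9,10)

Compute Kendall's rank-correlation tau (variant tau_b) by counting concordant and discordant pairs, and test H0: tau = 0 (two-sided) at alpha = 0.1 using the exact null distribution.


Step 1: Enumerate the 10 unordered pairs (i,j) with i<j and classify each by sign(x_j-x_i) * sign(y_j-y_i).
  (1,2):dx=-1,dy=-3->C; (1,3):dx=+1,dy=-1->D; (1,4):dx=-4,dy=-5->C; (1,5):dx=+4,dy=+2->C
  (2,3):dx=+2,dy=+2->C; (2,4):dx=-3,dy=-2->C; (2,5):dx=+5,dy=+5->C; (3,4):dx=-5,dy=-4->C
  (3,5):dx=+3,dy=+3->C; (4,5):dx=+8,dy=+7->C
Step 2: C = 9, D = 1, total pairs = 10.
Step 3: tau = (C - D)/(n(n-1)/2) = (9 - 1)/10 = 0.800000.
Step 4: Exact two-sided p-value (enumerate n! = 120 permutations of y under H0): p = 0.083333.
Step 5: alpha = 0.1. reject H0.

tau_b = 0.8000 (C=9, D=1), p = 0.083333, reject H0.


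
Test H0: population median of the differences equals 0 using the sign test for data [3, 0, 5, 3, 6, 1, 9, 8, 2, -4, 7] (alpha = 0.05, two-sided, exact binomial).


Step 1: Discard zero differences. Original n = 11; n_eff = number of nonzero differences = 10.
Nonzero differences (with sign): +3, +5, +3, +6, +1, +9, +8, +2, -4, +7
Step 2: Count signs: positive = 9, negative = 1.
Step 3: Under H0: P(positive) = 0.5, so the number of positives S ~ Bin(10, 0.5).
Step 4: Two-sided exact p-value = sum of Bin(10,0.5) probabilities at or below the observed probability = 0.021484.
Step 5: alpha = 0.05. reject H0.

n_eff = 10, pos = 9, neg = 1, p = 0.021484, reject H0.


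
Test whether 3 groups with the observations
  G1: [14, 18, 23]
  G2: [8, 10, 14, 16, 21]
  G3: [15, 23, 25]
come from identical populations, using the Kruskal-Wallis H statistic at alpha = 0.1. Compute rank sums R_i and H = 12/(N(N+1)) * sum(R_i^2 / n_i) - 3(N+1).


Step 1: Combine all N = 11 observations and assign midranks.
sorted (value, group, rank): (8,G2,1), (10,G2,2), (14,G1,3.5), (14,G2,3.5), (15,G3,5), (16,G2,6), (18,G1,7), (21,G2,8), (23,G1,9.5), (23,G3,9.5), (25,G3,11)
Step 2: Sum ranks within each group.
R_1 = 20 (n_1 = 3)
R_2 = 20.5 (n_2 = 5)
R_3 = 25.5 (n_3 = 3)
Step 3: H = 12/(N(N+1)) * sum(R_i^2/n_i) - 3(N+1)
     = 12/(11*12) * (20^2/3 + 20.5^2/5 + 25.5^2/3) - 3*12
     = 0.090909 * 434.133 - 36
     = 3.466667.
Step 4: Ties present; correction factor C = 1 - 12/(11^3 - 11) = 0.990909. Corrected H = 3.466667 / 0.990909 = 3.498471.
Step 5: Under H0, H ~ chi^2(2); p-value = 0.173907.
Step 6: alpha = 0.1. fail to reject H0.

H = 3.4985, df = 2, p = 0.173907, fail to reject H0.


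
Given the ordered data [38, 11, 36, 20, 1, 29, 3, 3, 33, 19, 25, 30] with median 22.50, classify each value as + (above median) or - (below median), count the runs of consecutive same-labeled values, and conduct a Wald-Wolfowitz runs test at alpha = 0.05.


Step 1: Compute median = 22.50; label A = above, B = below.
Labels in order: ABABBABBABAA  (n_A = 6, n_B = 6)
Step 2: Count runs R = 9.
Step 3: Under H0 (random ordering), E[R] = 2*n_A*n_B/(n_A+n_B) + 1 = 2*6*6/12 + 1 = 7.0000.
        Var[R] = 2*n_A*n_B*(2*n_A*n_B - n_A - n_B) / ((n_A+n_B)^2 * (n_A+n_B-1)) = 4320/1584 = 2.7273.
        SD[R] = 1.6514.
Step 4: Continuity-corrected z = (R - 0.5 - E[R]) / SD[R] = (9 - 0.5 - 7.0000) / 1.6514 = 0.9083.
Step 5: Two-sided p-value via normal approximation = 2*(1 - Phi(|z|)) = 0.363722.
Step 6: alpha = 0.05. fail to reject H0.

R = 9, z = 0.9083, p = 0.363722, fail to reject H0.


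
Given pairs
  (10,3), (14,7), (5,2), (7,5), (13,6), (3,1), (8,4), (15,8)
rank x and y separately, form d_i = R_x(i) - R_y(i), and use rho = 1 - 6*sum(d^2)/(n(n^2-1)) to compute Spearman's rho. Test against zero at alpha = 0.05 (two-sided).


Step 1: Rank x and y separately (midranks; no ties here).
rank(x): 10->5, 14->7, 5->2, 7->3, 13->6, 3->1, 8->4, 15->8
rank(y): 3->3, 7->7, 2->2, 5->5, 6->6, 1->1, 4->4, 8->8
Step 2: d_i = R_x(i) - R_y(i); compute d_i^2.
  (5-3)^2=4, (7-7)^2=0, (2-2)^2=0, (3-5)^2=4, (6-6)^2=0, (1-1)^2=0, (4-4)^2=0, (8-8)^2=0
sum(d^2) = 8.
Step 3: rho = 1 - 6*8 / (8*(8^2 - 1)) = 1 - 48/504 = 0.904762.
Step 4: Under H0, t = rho * sqrt((n-2)/(1-rho^2)) = 5.2034 ~ t(6).
Step 5: Two-sided p-value from the t-distribution with 6 df = 0.002008.
Step 6: alpha = 0.05. reject H0.

rho = 0.9048, p = 0.002008, reject H0 at alpha = 0.05.


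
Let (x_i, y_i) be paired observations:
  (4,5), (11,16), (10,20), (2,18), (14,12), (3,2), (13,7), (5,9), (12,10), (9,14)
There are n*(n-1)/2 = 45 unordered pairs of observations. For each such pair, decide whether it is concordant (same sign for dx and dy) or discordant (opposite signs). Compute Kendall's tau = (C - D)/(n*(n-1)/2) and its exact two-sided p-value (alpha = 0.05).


Step 1: Enumerate the 45 unordered pairs (i,j) with i<j and classify each by sign(x_j-x_i) * sign(y_j-y_i).
  (1,2):dx=+7,dy=+11->C; (1,3):dx=+6,dy=+15->C; (1,4):dx=-2,dy=+13->D; (1,5):dx=+10,dy=+7->C
  (1,6):dx=-1,dy=-3->C; (1,7):dx=+9,dy=+2->C; (1,8):dx=+1,dy=+4->C; (1,9):dx=+8,dy=+5->C
  (1,10):dx=+5,dy=+9->C; (2,3):dx=-1,dy=+4->D; (2,4):dx=-9,dy=+2->D; (2,5):dx=+3,dy=-4->D
  (2,6):dx=-8,dy=-14->C; (2,7):dx=+2,dy=-9->D; (2,8):dx=-6,dy=-7->C; (2,9):dx=+1,dy=-6->D
  (2,10):dx=-2,dy=-2->C; (3,4):dx=-8,dy=-2->C; (3,5):dx=+4,dy=-8->D; (3,6):dx=-7,dy=-18->C
  (3,7):dx=+3,dy=-13->D; (3,8):dx=-5,dy=-11->C; (3,9):dx=+2,dy=-10->D; (3,10):dx=-1,dy=-6->C
  (4,5):dx=+12,dy=-6->D; (4,6):dx=+1,dy=-16->D; (4,7):dx=+11,dy=-11->D; (4,8):dx=+3,dy=-9->D
  (4,9):dx=+10,dy=-8->D; (4,10):dx=+7,dy=-4->D; (5,6):dx=-11,dy=-10->C; (5,7):dx=-1,dy=-5->C
  (5,8):dx=-9,dy=-3->C; (5,9):dx=-2,dy=-2->C; (5,10):dx=-5,dy=+2->D; (6,7):dx=+10,dy=+5->C
  (6,8):dx=+2,dy=+7->C; (6,9):dx=+9,dy=+8->C; (6,10):dx=+6,dy=+12->C; (7,8):dx=-8,dy=+2->D
  (7,9):dx=-1,dy=+3->D; (7,10):dx=-4,dy=+7->D; (8,9):dx=+7,dy=+1->C; (8,10):dx=+4,dy=+5->C
  (9,10):dx=-3,dy=+4->D
Step 2: C = 25, D = 20, total pairs = 45.
Step 3: tau = (C - D)/(n(n-1)/2) = (25 - 20)/45 = 0.111111.
Step 4: Exact two-sided p-value (enumerate n! = 3628800 permutations of y under H0): p = 0.727490.
Step 5: alpha = 0.05. fail to reject H0.

tau_b = 0.1111 (C=25, D=20), p = 0.727490, fail to reject H0.
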